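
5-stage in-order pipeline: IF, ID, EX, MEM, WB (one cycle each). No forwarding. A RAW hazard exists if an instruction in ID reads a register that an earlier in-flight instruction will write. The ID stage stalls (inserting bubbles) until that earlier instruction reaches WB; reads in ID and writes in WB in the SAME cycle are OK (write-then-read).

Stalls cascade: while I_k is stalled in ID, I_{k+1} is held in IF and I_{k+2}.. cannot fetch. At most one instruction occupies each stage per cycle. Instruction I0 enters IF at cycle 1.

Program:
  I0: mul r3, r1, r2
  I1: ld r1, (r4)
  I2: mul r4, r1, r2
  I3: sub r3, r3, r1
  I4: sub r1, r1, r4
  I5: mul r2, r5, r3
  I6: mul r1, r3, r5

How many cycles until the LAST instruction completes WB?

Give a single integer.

Answer: 14

Derivation:
I0 mul r3 <- r1,r2: IF@1 ID@2 stall=0 (-) EX@3 MEM@4 WB@5
I1 ld r1 <- r4: IF@2 ID@3 stall=0 (-) EX@4 MEM@5 WB@6
I2 mul r4 <- r1,r2: IF@3 ID@4 stall=2 (RAW on I1.r1 (WB@6)) EX@7 MEM@8 WB@9
I3 sub r3 <- r3,r1: IF@4 ID@7 stall=0 (-) EX@8 MEM@9 WB@10
I4 sub r1 <- r1,r4: IF@7 ID@8 stall=1 (RAW on I2.r4 (WB@9)) EX@10 MEM@11 WB@12
I5 mul r2 <- r5,r3: IF@8 ID@10 stall=0 (-) EX@11 MEM@12 WB@13
I6 mul r1 <- r3,r5: IF@10 ID@11 stall=0 (-) EX@12 MEM@13 WB@14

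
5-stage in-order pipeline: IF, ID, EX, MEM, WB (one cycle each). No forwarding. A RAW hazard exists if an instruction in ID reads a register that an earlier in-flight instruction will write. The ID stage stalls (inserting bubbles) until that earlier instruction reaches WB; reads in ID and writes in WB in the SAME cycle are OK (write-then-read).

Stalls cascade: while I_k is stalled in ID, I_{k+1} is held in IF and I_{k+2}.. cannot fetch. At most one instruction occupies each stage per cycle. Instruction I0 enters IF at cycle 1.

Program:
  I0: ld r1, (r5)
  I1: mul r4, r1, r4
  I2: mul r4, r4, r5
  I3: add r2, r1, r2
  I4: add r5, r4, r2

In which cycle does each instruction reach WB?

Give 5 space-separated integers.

I0 ld r1 <- r5: IF@1 ID@2 stall=0 (-) EX@3 MEM@4 WB@5
I1 mul r4 <- r1,r4: IF@2 ID@3 stall=2 (RAW on I0.r1 (WB@5)) EX@6 MEM@7 WB@8
I2 mul r4 <- r4,r5: IF@3 ID@6 stall=2 (RAW on I1.r4 (WB@8)) EX@9 MEM@10 WB@11
I3 add r2 <- r1,r2: IF@6 ID@9 stall=0 (-) EX@10 MEM@11 WB@12
I4 add r5 <- r4,r2: IF@9 ID@10 stall=2 (RAW on I3.r2 (WB@12)) EX@13 MEM@14 WB@15

Answer: 5 8 11 12 15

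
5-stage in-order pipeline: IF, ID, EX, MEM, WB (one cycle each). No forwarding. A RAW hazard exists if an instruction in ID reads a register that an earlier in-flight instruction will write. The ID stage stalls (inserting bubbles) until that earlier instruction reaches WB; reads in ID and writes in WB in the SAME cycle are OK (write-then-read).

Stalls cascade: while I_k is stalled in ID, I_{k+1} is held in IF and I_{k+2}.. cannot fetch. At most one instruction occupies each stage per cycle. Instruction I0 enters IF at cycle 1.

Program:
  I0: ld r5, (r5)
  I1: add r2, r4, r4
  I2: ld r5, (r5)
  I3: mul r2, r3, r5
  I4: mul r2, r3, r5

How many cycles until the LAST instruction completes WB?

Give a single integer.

I0 ld r5 <- r5: IF@1 ID@2 stall=0 (-) EX@3 MEM@4 WB@5
I1 add r2 <- r4,r4: IF@2 ID@3 stall=0 (-) EX@4 MEM@5 WB@6
I2 ld r5 <- r5: IF@3 ID@4 stall=1 (RAW on I0.r5 (WB@5)) EX@6 MEM@7 WB@8
I3 mul r2 <- r3,r5: IF@4 ID@6 stall=2 (RAW on I2.r5 (WB@8)) EX@9 MEM@10 WB@11
I4 mul r2 <- r3,r5: IF@6 ID@9 stall=0 (-) EX@10 MEM@11 WB@12

Answer: 12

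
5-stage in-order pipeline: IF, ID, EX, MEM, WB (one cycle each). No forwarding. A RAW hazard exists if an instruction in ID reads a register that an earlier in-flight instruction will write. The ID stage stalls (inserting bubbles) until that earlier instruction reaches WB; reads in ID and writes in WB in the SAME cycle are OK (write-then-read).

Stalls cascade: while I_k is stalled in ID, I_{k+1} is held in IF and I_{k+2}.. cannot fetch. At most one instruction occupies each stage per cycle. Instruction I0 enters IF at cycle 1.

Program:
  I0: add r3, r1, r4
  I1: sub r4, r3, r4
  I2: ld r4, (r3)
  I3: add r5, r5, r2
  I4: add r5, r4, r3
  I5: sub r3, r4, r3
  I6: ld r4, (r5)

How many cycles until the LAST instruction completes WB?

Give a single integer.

Answer: 15

Derivation:
I0 add r3 <- r1,r4: IF@1 ID@2 stall=0 (-) EX@3 MEM@4 WB@5
I1 sub r4 <- r3,r4: IF@2 ID@3 stall=2 (RAW on I0.r3 (WB@5)) EX@6 MEM@7 WB@8
I2 ld r4 <- r3: IF@3 ID@6 stall=0 (-) EX@7 MEM@8 WB@9
I3 add r5 <- r5,r2: IF@6 ID@7 stall=0 (-) EX@8 MEM@9 WB@10
I4 add r5 <- r4,r3: IF@7 ID@8 stall=1 (RAW on I2.r4 (WB@9)) EX@10 MEM@11 WB@12
I5 sub r3 <- r4,r3: IF@8 ID@10 stall=0 (-) EX@11 MEM@12 WB@13
I6 ld r4 <- r5: IF@10 ID@11 stall=1 (RAW on I4.r5 (WB@12)) EX@13 MEM@14 WB@15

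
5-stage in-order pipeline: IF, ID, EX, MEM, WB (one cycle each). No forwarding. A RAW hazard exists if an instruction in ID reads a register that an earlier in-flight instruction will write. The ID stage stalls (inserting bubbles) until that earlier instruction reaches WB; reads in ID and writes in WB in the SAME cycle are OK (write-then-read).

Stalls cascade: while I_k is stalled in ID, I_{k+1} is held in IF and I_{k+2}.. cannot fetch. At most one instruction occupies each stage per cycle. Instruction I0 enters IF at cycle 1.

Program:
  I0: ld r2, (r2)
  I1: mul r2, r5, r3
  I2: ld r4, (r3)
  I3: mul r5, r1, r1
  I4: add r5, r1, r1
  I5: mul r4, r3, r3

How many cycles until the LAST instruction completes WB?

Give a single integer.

I0 ld r2 <- r2: IF@1 ID@2 stall=0 (-) EX@3 MEM@4 WB@5
I1 mul r2 <- r5,r3: IF@2 ID@3 stall=0 (-) EX@4 MEM@5 WB@6
I2 ld r4 <- r3: IF@3 ID@4 stall=0 (-) EX@5 MEM@6 WB@7
I3 mul r5 <- r1,r1: IF@4 ID@5 stall=0 (-) EX@6 MEM@7 WB@8
I4 add r5 <- r1,r1: IF@5 ID@6 stall=0 (-) EX@7 MEM@8 WB@9
I5 mul r4 <- r3,r3: IF@6 ID@7 stall=0 (-) EX@8 MEM@9 WB@10

Answer: 10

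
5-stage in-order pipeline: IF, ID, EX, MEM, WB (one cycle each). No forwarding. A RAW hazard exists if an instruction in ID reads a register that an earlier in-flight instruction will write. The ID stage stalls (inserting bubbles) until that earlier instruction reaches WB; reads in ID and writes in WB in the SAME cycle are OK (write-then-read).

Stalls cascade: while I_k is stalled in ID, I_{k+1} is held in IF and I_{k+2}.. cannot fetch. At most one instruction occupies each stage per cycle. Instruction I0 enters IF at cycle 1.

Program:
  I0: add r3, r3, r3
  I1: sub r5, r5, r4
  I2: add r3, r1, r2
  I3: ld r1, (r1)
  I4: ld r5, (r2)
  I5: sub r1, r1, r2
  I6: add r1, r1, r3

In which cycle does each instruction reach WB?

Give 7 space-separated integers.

Answer: 5 6 7 8 9 11 14

Derivation:
I0 add r3 <- r3,r3: IF@1 ID@2 stall=0 (-) EX@3 MEM@4 WB@5
I1 sub r5 <- r5,r4: IF@2 ID@3 stall=0 (-) EX@4 MEM@5 WB@6
I2 add r3 <- r1,r2: IF@3 ID@4 stall=0 (-) EX@5 MEM@6 WB@7
I3 ld r1 <- r1: IF@4 ID@5 stall=0 (-) EX@6 MEM@7 WB@8
I4 ld r5 <- r2: IF@5 ID@6 stall=0 (-) EX@7 MEM@8 WB@9
I5 sub r1 <- r1,r2: IF@6 ID@7 stall=1 (RAW on I3.r1 (WB@8)) EX@9 MEM@10 WB@11
I6 add r1 <- r1,r3: IF@7 ID@9 stall=2 (RAW on I5.r1 (WB@11)) EX@12 MEM@13 WB@14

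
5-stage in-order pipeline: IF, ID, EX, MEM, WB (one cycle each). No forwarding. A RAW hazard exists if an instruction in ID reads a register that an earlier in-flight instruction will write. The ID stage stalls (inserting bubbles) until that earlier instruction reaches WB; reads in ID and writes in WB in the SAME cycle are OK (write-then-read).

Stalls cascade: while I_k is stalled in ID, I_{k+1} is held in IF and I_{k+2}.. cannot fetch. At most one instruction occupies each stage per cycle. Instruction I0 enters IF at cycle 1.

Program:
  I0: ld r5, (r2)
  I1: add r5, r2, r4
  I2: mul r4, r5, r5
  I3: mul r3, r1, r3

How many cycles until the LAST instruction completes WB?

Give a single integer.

Answer: 10

Derivation:
I0 ld r5 <- r2: IF@1 ID@2 stall=0 (-) EX@3 MEM@4 WB@5
I1 add r5 <- r2,r4: IF@2 ID@3 stall=0 (-) EX@4 MEM@5 WB@6
I2 mul r4 <- r5,r5: IF@3 ID@4 stall=2 (RAW on I1.r5 (WB@6)) EX@7 MEM@8 WB@9
I3 mul r3 <- r1,r3: IF@4 ID@7 stall=0 (-) EX@8 MEM@9 WB@10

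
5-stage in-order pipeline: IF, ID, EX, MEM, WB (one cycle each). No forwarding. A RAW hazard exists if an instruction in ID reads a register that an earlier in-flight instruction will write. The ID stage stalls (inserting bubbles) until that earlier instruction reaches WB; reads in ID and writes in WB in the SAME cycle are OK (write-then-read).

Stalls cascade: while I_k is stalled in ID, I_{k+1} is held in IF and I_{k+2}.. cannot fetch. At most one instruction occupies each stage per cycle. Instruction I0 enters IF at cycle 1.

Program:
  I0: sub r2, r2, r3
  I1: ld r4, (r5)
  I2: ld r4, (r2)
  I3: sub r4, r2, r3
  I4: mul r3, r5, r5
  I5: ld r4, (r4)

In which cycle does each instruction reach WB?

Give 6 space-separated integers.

Answer: 5 6 8 9 10 12

Derivation:
I0 sub r2 <- r2,r3: IF@1 ID@2 stall=0 (-) EX@3 MEM@4 WB@5
I1 ld r4 <- r5: IF@2 ID@3 stall=0 (-) EX@4 MEM@5 WB@6
I2 ld r4 <- r2: IF@3 ID@4 stall=1 (RAW on I0.r2 (WB@5)) EX@6 MEM@7 WB@8
I3 sub r4 <- r2,r3: IF@4 ID@6 stall=0 (-) EX@7 MEM@8 WB@9
I4 mul r3 <- r5,r5: IF@6 ID@7 stall=0 (-) EX@8 MEM@9 WB@10
I5 ld r4 <- r4: IF@7 ID@8 stall=1 (RAW on I3.r4 (WB@9)) EX@10 MEM@11 WB@12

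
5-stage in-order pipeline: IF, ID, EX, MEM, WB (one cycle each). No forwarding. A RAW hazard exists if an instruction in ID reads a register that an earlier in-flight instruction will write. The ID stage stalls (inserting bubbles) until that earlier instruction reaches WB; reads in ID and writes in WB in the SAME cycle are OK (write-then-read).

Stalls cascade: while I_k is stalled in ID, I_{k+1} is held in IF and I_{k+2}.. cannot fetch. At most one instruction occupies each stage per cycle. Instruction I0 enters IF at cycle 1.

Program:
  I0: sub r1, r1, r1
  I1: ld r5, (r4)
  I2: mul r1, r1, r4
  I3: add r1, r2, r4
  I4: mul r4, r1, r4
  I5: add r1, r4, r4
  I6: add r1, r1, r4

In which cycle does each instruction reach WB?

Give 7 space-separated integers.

Answer: 5 6 8 9 12 15 18

Derivation:
I0 sub r1 <- r1,r1: IF@1 ID@2 stall=0 (-) EX@3 MEM@4 WB@5
I1 ld r5 <- r4: IF@2 ID@3 stall=0 (-) EX@4 MEM@5 WB@6
I2 mul r1 <- r1,r4: IF@3 ID@4 stall=1 (RAW on I0.r1 (WB@5)) EX@6 MEM@7 WB@8
I3 add r1 <- r2,r4: IF@4 ID@6 stall=0 (-) EX@7 MEM@8 WB@9
I4 mul r4 <- r1,r4: IF@6 ID@7 stall=2 (RAW on I3.r1 (WB@9)) EX@10 MEM@11 WB@12
I5 add r1 <- r4,r4: IF@7 ID@10 stall=2 (RAW on I4.r4 (WB@12)) EX@13 MEM@14 WB@15
I6 add r1 <- r1,r4: IF@10 ID@13 stall=2 (RAW on I5.r1 (WB@15)) EX@16 MEM@17 WB@18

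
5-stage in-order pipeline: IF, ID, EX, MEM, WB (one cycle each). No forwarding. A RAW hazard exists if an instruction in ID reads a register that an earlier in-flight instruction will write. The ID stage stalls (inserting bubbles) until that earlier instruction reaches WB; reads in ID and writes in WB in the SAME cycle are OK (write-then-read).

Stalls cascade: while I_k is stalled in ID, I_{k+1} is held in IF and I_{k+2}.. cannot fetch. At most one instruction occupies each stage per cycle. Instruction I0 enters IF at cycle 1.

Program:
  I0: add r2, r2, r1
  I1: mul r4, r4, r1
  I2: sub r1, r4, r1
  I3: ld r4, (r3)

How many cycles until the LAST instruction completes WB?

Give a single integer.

Answer: 10

Derivation:
I0 add r2 <- r2,r1: IF@1 ID@2 stall=0 (-) EX@3 MEM@4 WB@5
I1 mul r4 <- r4,r1: IF@2 ID@3 stall=0 (-) EX@4 MEM@5 WB@6
I2 sub r1 <- r4,r1: IF@3 ID@4 stall=2 (RAW on I1.r4 (WB@6)) EX@7 MEM@8 WB@9
I3 ld r4 <- r3: IF@4 ID@7 stall=0 (-) EX@8 MEM@9 WB@10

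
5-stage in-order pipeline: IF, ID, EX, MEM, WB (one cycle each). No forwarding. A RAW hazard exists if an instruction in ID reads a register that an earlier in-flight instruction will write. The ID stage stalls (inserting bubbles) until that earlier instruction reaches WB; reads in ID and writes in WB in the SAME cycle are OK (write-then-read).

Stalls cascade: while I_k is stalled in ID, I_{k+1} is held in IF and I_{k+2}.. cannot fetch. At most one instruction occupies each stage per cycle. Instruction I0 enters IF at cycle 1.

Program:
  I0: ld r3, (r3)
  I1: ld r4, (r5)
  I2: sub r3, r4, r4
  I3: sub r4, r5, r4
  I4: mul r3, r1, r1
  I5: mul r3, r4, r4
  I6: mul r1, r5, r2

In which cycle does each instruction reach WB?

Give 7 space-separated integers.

Answer: 5 6 9 10 11 13 14

Derivation:
I0 ld r3 <- r3: IF@1 ID@2 stall=0 (-) EX@3 MEM@4 WB@5
I1 ld r4 <- r5: IF@2 ID@3 stall=0 (-) EX@4 MEM@5 WB@6
I2 sub r3 <- r4,r4: IF@3 ID@4 stall=2 (RAW on I1.r4 (WB@6)) EX@7 MEM@8 WB@9
I3 sub r4 <- r5,r4: IF@4 ID@7 stall=0 (-) EX@8 MEM@9 WB@10
I4 mul r3 <- r1,r1: IF@7 ID@8 stall=0 (-) EX@9 MEM@10 WB@11
I5 mul r3 <- r4,r4: IF@8 ID@9 stall=1 (RAW on I3.r4 (WB@10)) EX@11 MEM@12 WB@13
I6 mul r1 <- r5,r2: IF@9 ID@11 stall=0 (-) EX@12 MEM@13 WB@14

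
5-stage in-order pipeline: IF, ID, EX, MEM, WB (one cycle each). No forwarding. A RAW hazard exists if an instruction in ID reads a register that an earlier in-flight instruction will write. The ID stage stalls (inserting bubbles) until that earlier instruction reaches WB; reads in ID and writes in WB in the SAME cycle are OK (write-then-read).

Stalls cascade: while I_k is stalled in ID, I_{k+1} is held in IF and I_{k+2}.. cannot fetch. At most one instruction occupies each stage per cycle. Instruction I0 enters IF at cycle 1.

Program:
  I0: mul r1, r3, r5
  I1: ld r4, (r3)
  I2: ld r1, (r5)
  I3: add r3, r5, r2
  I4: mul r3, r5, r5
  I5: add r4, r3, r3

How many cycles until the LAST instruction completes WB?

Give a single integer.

Answer: 12

Derivation:
I0 mul r1 <- r3,r5: IF@1 ID@2 stall=0 (-) EX@3 MEM@4 WB@5
I1 ld r4 <- r3: IF@2 ID@3 stall=0 (-) EX@4 MEM@5 WB@6
I2 ld r1 <- r5: IF@3 ID@4 stall=0 (-) EX@5 MEM@6 WB@7
I3 add r3 <- r5,r2: IF@4 ID@5 stall=0 (-) EX@6 MEM@7 WB@8
I4 mul r3 <- r5,r5: IF@5 ID@6 stall=0 (-) EX@7 MEM@8 WB@9
I5 add r4 <- r3,r3: IF@6 ID@7 stall=2 (RAW on I4.r3 (WB@9)) EX@10 MEM@11 WB@12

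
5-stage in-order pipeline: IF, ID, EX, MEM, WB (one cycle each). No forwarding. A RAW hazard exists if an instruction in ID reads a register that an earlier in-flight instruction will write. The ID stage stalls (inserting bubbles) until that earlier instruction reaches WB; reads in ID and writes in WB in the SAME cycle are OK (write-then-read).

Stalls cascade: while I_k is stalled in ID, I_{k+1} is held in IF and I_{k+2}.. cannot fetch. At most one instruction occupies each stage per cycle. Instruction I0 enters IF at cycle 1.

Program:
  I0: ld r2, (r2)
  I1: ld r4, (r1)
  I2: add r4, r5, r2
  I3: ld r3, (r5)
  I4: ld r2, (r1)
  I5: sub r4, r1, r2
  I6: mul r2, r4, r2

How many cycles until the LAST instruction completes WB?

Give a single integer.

I0 ld r2 <- r2: IF@1 ID@2 stall=0 (-) EX@3 MEM@4 WB@5
I1 ld r4 <- r1: IF@2 ID@3 stall=0 (-) EX@4 MEM@5 WB@6
I2 add r4 <- r5,r2: IF@3 ID@4 stall=1 (RAW on I0.r2 (WB@5)) EX@6 MEM@7 WB@8
I3 ld r3 <- r5: IF@4 ID@6 stall=0 (-) EX@7 MEM@8 WB@9
I4 ld r2 <- r1: IF@6 ID@7 stall=0 (-) EX@8 MEM@9 WB@10
I5 sub r4 <- r1,r2: IF@7 ID@8 stall=2 (RAW on I4.r2 (WB@10)) EX@11 MEM@12 WB@13
I6 mul r2 <- r4,r2: IF@8 ID@11 stall=2 (RAW on I5.r4 (WB@13)) EX@14 MEM@15 WB@16

Answer: 16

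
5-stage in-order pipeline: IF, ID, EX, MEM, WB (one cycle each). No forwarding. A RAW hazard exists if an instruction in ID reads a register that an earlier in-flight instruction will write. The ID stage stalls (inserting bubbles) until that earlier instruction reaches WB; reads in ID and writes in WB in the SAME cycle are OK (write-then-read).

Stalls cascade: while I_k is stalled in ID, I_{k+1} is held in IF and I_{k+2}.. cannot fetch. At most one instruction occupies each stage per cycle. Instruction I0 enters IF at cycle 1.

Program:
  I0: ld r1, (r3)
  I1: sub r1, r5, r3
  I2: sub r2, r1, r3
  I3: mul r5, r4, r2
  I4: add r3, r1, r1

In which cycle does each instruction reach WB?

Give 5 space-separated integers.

I0 ld r1 <- r3: IF@1 ID@2 stall=0 (-) EX@3 MEM@4 WB@5
I1 sub r1 <- r5,r3: IF@2 ID@3 stall=0 (-) EX@4 MEM@5 WB@6
I2 sub r2 <- r1,r3: IF@3 ID@4 stall=2 (RAW on I1.r1 (WB@6)) EX@7 MEM@8 WB@9
I3 mul r5 <- r4,r2: IF@4 ID@7 stall=2 (RAW on I2.r2 (WB@9)) EX@10 MEM@11 WB@12
I4 add r3 <- r1,r1: IF@7 ID@10 stall=0 (-) EX@11 MEM@12 WB@13

Answer: 5 6 9 12 13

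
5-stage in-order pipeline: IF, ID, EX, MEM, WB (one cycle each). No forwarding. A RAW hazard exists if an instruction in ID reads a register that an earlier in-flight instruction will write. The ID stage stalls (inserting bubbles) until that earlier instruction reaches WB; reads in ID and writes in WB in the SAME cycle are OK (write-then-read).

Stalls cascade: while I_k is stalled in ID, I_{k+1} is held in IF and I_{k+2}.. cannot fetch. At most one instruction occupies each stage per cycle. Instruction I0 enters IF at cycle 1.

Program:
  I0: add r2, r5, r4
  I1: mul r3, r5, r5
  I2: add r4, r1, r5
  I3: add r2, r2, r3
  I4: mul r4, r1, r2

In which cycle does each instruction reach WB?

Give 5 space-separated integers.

I0 add r2 <- r5,r4: IF@1 ID@2 stall=0 (-) EX@3 MEM@4 WB@5
I1 mul r3 <- r5,r5: IF@2 ID@3 stall=0 (-) EX@4 MEM@5 WB@6
I2 add r4 <- r1,r5: IF@3 ID@4 stall=0 (-) EX@5 MEM@6 WB@7
I3 add r2 <- r2,r3: IF@4 ID@5 stall=1 (RAW on I1.r3 (WB@6)) EX@7 MEM@8 WB@9
I4 mul r4 <- r1,r2: IF@5 ID@7 stall=2 (RAW on I3.r2 (WB@9)) EX@10 MEM@11 WB@12

Answer: 5 6 7 9 12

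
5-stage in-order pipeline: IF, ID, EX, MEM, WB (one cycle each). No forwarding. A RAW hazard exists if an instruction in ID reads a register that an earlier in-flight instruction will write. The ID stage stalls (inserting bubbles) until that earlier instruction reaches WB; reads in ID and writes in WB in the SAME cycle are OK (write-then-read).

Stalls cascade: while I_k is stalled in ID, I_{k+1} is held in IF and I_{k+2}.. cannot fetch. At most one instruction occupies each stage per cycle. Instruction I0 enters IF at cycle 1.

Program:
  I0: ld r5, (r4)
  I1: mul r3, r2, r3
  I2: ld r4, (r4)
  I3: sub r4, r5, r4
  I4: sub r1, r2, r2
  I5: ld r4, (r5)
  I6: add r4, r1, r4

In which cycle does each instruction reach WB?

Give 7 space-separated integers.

I0 ld r5 <- r4: IF@1 ID@2 stall=0 (-) EX@3 MEM@4 WB@5
I1 mul r3 <- r2,r3: IF@2 ID@3 stall=0 (-) EX@4 MEM@5 WB@6
I2 ld r4 <- r4: IF@3 ID@4 stall=0 (-) EX@5 MEM@6 WB@7
I3 sub r4 <- r5,r4: IF@4 ID@5 stall=2 (RAW on I2.r4 (WB@7)) EX@8 MEM@9 WB@10
I4 sub r1 <- r2,r2: IF@5 ID@8 stall=0 (-) EX@9 MEM@10 WB@11
I5 ld r4 <- r5: IF@8 ID@9 stall=0 (-) EX@10 MEM@11 WB@12
I6 add r4 <- r1,r4: IF@9 ID@10 stall=2 (RAW on I5.r4 (WB@12)) EX@13 MEM@14 WB@15

Answer: 5 6 7 10 11 12 15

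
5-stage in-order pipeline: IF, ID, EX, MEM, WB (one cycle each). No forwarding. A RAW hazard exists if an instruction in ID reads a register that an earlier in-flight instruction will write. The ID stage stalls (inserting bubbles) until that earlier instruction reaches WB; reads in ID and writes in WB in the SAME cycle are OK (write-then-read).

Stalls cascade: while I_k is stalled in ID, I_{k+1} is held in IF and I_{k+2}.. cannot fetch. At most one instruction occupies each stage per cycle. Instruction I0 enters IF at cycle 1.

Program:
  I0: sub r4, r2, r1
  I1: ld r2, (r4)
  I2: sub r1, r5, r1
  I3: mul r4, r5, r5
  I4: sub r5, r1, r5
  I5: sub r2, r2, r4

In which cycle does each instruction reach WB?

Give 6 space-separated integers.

Answer: 5 8 9 10 12 13

Derivation:
I0 sub r4 <- r2,r1: IF@1 ID@2 stall=0 (-) EX@3 MEM@4 WB@5
I1 ld r2 <- r4: IF@2 ID@3 stall=2 (RAW on I0.r4 (WB@5)) EX@6 MEM@7 WB@8
I2 sub r1 <- r5,r1: IF@3 ID@6 stall=0 (-) EX@7 MEM@8 WB@9
I3 mul r4 <- r5,r5: IF@6 ID@7 stall=0 (-) EX@8 MEM@9 WB@10
I4 sub r5 <- r1,r5: IF@7 ID@8 stall=1 (RAW on I2.r1 (WB@9)) EX@10 MEM@11 WB@12
I5 sub r2 <- r2,r4: IF@8 ID@10 stall=0 (-) EX@11 MEM@12 WB@13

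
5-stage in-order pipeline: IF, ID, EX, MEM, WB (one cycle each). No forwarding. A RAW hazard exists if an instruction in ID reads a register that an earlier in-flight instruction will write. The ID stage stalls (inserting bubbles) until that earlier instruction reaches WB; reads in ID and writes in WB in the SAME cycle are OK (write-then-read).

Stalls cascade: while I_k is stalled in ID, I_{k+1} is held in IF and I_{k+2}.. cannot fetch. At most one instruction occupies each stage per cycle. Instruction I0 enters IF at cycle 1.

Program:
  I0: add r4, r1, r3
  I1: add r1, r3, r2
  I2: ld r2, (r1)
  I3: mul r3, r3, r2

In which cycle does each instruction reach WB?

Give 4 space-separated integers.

Answer: 5 6 9 12

Derivation:
I0 add r4 <- r1,r3: IF@1 ID@2 stall=0 (-) EX@3 MEM@4 WB@5
I1 add r1 <- r3,r2: IF@2 ID@3 stall=0 (-) EX@4 MEM@5 WB@6
I2 ld r2 <- r1: IF@3 ID@4 stall=2 (RAW on I1.r1 (WB@6)) EX@7 MEM@8 WB@9
I3 mul r3 <- r3,r2: IF@4 ID@7 stall=2 (RAW on I2.r2 (WB@9)) EX@10 MEM@11 WB@12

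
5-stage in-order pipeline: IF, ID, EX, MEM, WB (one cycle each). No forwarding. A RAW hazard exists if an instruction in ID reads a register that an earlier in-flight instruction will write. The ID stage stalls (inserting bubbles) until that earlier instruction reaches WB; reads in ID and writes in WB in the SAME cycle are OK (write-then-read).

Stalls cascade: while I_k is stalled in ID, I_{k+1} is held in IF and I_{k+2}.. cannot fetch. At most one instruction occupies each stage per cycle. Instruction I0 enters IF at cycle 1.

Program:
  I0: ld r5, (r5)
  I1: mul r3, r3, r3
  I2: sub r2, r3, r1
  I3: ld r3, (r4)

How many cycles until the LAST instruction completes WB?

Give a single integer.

Answer: 10

Derivation:
I0 ld r5 <- r5: IF@1 ID@2 stall=0 (-) EX@3 MEM@4 WB@5
I1 mul r3 <- r3,r3: IF@2 ID@3 stall=0 (-) EX@4 MEM@5 WB@6
I2 sub r2 <- r3,r1: IF@3 ID@4 stall=2 (RAW on I1.r3 (WB@6)) EX@7 MEM@8 WB@9
I3 ld r3 <- r4: IF@4 ID@7 stall=0 (-) EX@8 MEM@9 WB@10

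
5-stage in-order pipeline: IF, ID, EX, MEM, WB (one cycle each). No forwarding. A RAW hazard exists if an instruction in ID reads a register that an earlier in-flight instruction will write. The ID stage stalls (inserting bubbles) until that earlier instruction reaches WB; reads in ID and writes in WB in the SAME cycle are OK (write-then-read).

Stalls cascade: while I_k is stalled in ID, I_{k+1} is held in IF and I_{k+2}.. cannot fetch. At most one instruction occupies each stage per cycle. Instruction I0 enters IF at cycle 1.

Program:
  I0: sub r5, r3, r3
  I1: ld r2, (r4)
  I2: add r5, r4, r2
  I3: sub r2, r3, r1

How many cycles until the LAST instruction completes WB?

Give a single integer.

I0 sub r5 <- r3,r3: IF@1 ID@2 stall=0 (-) EX@3 MEM@4 WB@5
I1 ld r2 <- r4: IF@2 ID@3 stall=0 (-) EX@4 MEM@5 WB@6
I2 add r5 <- r4,r2: IF@3 ID@4 stall=2 (RAW on I1.r2 (WB@6)) EX@7 MEM@8 WB@9
I3 sub r2 <- r3,r1: IF@4 ID@7 stall=0 (-) EX@8 MEM@9 WB@10

Answer: 10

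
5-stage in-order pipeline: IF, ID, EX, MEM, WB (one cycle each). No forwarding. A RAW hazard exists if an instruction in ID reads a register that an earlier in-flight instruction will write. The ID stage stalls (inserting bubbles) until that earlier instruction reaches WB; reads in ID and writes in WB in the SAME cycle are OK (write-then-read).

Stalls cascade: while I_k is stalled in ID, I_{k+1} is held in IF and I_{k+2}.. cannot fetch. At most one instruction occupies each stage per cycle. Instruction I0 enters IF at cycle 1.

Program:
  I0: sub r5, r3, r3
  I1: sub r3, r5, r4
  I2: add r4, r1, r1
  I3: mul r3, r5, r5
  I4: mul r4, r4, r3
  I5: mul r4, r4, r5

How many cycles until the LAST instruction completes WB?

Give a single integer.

Answer: 16

Derivation:
I0 sub r5 <- r3,r3: IF@1 ID@2 stall=0 (-) EX@3 MEM@4 WB@5
I1 sub r3 <- r5,r4: IF@2 ID@3 stall=2 (RAW on I0.r5 (WB@5)) EX@6 MEM@7 WB@8
I2 add r4 <- r1,r1: IF@3 ID@6 stall=0 (-) EX@7 MEM@8 WB@9
I3 mul r3 <- r5,r5: IF@6 ID@7 stall=0 (-) EX@8 MEM@9 WB@10
I4 mul r4 <- r4,r3: IF@7 ID@8 stall=2 (RAW on I3.r3 (WB@10)) EX@11 MEM@12 WB@13
I5 mul r4 <- r4,r5: IF@8 ID@11 stall=2 (RAW on I4.r4 (WB@13)) EX@14 MEM@15 WB@16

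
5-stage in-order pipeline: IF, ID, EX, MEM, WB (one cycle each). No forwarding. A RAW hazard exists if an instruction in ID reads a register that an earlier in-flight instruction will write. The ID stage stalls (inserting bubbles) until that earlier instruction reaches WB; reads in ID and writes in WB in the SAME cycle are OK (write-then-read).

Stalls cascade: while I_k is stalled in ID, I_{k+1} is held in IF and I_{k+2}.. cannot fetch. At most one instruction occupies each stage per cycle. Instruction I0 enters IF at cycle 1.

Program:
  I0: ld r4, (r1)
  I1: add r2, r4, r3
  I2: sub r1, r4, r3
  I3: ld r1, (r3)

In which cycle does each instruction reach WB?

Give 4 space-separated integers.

I0 ld r4 <- r1: IF@1 ID@2 stall=0 (-) EX@3 MEM@4 WB@5
I1 add r2 <- r4,r3: IF@2 ID@3 stall=2 (RAW on I0.r4 (WB@5)) EX@6 MEM@7 WB@8
I2 sub r1 <- r4,r3: IF@3 ID@6 stall=0 (-) EX@7 MEM@8 WB@9
I3 ld r1 <- r3: IF@6 ID@7 stall=0 (-) EX@8 MEM@9 WB@10

Answer: 5 8 9 10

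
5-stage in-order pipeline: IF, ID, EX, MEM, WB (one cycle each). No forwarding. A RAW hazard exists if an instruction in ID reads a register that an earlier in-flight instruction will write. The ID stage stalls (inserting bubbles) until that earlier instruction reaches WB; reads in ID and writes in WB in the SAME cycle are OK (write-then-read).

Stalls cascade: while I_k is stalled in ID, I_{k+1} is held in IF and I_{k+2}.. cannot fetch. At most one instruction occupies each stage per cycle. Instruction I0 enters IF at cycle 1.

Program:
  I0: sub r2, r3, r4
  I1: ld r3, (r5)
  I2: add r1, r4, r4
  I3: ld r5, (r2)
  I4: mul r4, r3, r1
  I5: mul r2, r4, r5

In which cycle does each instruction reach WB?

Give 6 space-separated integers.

Answer: 5 6 7 8 10 13

Derivation:
I0 sub r2 <- r3,r4: IF@1 ID@2 stall=0 (-) EX@3 MEM@4 WB@5
I1 ld r3 <- r5: IF@2 ID@3 stall=0 (-) EX@4 MEM@5 WB@6
I2 add r1 <- r4,r4: IF@3 ID@4 stall=0 (-) EX@5 MEM@6 WB@7
I3 ld r5 <- r2: IF@4 ID@5 stall=0 (-) EX@6 MEM@7 WB@8
I4 mul r4 <- r3,r1: IF@5 ID@6 stall=1 (RAW on I2.r1 (WB@7)) EX@8 MEM@9 WB@10
I5 mul r2 <- r4,r5: IF@6 ID@8 stall=2 (RAW on I4.r4 (WB@10)) EX@11 MEM@12 WB@13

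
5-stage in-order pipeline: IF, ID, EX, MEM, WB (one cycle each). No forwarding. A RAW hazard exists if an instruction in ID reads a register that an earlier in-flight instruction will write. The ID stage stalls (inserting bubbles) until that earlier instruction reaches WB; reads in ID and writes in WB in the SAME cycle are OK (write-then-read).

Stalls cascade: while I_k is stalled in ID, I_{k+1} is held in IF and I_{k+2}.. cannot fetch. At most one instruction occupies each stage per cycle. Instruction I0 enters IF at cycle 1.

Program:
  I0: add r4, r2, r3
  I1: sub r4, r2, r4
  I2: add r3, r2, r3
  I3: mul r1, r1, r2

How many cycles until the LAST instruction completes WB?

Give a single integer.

I0 add r4 <- r2,r3: IF@1 ID@2 stall=0 (-) EX@3 MEM@4 WB@5
I1 sub r4 <- r2,r4: IF@2 ID@3 stall=2 (RAW on I0.r4 (WB@5)) EX@6 MEM@7 WB@8
I2 add r3 <- r2,r3: IF@3 ID@6 stall=0 (-) EX@7 MEM@8 WB@9
I3 mul r1 <- r1,r2: IF@6 ID@7 stall=0 (-) EX@8 MEM@9 WB@10

Answer: 10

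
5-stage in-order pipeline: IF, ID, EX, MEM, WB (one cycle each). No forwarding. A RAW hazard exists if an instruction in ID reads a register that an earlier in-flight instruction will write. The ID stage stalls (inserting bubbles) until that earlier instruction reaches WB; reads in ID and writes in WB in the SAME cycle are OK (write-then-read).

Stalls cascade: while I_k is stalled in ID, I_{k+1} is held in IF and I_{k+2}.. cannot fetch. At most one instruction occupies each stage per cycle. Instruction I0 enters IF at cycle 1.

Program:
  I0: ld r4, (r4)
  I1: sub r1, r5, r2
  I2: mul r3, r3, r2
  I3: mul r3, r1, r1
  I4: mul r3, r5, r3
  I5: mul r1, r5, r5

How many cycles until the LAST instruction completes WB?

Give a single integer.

I0 ld r4 <- r4: IF@1 ID@2 stall=0 (-) EX@3 MEM@4 WB@5
I1 sub r1 <- r5,r2: IF@2 ID@3 stall=0 (-) EX@4 MEM@5 WB@6
I2 mul r3 <- r3,r2: IF@3 ID@4 stall=0 (-) EX@5 MEM@6 WB@7
I3 mul r3 <- r1,r1: IF@4 ID@5 stall=1 (RAW on I1.r1 (WB@6)) EX@7 MEM@8 WB@9
I4 mul r3 <- r5,r3: IF@5 ID@7 stall=2 (RAW on I3.r3 (WB@9)) EX@10 MEM@11 WB@12
I5 mul r1 <- r5,r5: IF@7 ID@10 stall=0 (-) EX@11 MEM@12 WB@13

Answer: 13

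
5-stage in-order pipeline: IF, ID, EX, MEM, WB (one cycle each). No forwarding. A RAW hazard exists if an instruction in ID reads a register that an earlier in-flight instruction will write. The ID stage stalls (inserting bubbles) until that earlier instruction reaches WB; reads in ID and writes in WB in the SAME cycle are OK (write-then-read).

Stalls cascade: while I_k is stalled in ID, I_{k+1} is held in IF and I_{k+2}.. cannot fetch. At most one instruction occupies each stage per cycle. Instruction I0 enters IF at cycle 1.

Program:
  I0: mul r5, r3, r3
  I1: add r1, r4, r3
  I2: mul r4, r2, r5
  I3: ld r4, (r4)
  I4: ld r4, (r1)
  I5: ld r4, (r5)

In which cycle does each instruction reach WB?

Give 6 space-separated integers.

I0 mul r5 <- r3,r3: IF@1 ID@2 stall=0 (-) EX@3 MEM@4 WB@5
I1 add r1 <- r4,r3: IF@2 ID@3 stall=0 (-) EX@4 MEM@5 WB@6
I2 mul r4 <- r2,r5: IF@3 ID@4 stall=1 (RAW on I0.r5 (WB@5)) EX@6 MEM@7 WB@8
I3 ld r4 <- r4: IF@4 ID@6 stall=2 (RAW on I2.r4 (WB@8)) EX@9 MEM@10 WB@11
I4 ld r4 <- r1: IF@6 ID@9 stall=0 (-) EX@10 MEM@11 WB@12
I5 ld r4 <- r5: IF@9 ID@10 stall=0 (-) EX@11 MEM@12 WB@13

Answer: 5 6 8 11 12 13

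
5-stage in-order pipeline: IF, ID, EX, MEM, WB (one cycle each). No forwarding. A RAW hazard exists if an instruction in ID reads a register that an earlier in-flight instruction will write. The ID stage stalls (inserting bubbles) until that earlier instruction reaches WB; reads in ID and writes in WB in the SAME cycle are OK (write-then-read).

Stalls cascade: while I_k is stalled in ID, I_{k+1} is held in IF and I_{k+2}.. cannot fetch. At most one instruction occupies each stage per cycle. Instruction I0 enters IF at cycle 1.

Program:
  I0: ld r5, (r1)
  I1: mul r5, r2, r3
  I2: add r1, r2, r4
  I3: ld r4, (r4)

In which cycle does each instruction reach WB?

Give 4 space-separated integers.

I0 ld r5 <- r1: IF@1 ID@2 stall=0 (-) EX@3 MEM@4 WB@5
I1 mul r5 <- r2,r3: IF@2 ID@3 stall=0 (-) EX@4 MEM@5 WB@6
I2 add r1 <- r2,r4: IF@3 ID@4 stall=0 (-) EX@5 MEM@6 WB@7
I3 ld r4 <- r4: IF@4 ID@5 stall=0 (-) EX@6 MEM@7 WB@8

Answer: 5 6 7 8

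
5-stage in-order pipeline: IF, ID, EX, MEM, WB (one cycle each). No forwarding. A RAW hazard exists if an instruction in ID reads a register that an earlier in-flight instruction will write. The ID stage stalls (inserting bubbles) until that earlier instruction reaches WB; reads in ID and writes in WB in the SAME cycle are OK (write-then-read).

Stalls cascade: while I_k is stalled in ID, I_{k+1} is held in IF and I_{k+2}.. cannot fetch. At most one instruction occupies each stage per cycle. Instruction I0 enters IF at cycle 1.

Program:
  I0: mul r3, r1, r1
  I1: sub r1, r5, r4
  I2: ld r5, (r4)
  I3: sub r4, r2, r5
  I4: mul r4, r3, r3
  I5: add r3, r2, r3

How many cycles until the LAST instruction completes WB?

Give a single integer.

Answer: 12

Derivation:
I0 mul r3 <- r1,r1: IF@1 ID@2 stall=0 (-) EX@3 MEM@4 WB@5
I1 sub r1 <- r5,r4: IF@2 ID@3 stall=0 (-) EX@4 MEM@5 WB@6
I2 ld r5 <- r4: IF@3 ID@4 stall=0 (-) EX@5 MEM@6 WB@7
I3 sub r4 <- r2,r5: IF@4 ID@5 stall=2 (RAW on I2.r5 (WB@7)) EX@8 MEM@9 WB@10
I4 mul r4 <- r3,r3: IF@5 ID@8 stall=0 (-) EX@9 MEM@10 WB@11
I5 add r3 <- r2,r3: IF@8 ID@9 stall=0 (-) EX@10 MEM@11 WB@12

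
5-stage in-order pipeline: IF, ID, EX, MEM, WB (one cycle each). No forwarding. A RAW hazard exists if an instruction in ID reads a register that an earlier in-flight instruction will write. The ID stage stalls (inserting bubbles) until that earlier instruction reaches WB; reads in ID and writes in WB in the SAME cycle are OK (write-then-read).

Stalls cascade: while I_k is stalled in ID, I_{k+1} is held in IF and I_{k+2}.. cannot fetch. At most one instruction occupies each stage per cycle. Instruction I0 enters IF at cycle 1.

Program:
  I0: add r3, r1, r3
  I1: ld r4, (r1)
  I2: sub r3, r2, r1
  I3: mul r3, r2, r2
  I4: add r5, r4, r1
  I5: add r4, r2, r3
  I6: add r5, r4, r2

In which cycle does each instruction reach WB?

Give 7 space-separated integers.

I0 add r3 <- r1,r3: IF@1 ID@2 stall=0 (-) EX@3 MEM@4 WB@5
I1 ld r4 <- r1: IF@2 ID@3 stall=0 (-) EX@4 MEM@5 WB@6
I2 sub r3 <- r2,r1: IF@3 ID@4 stall=0 (-) EX@5 MEM@6 WB@7
I3 mul r3 <- r2,r2: IF@4 ID@5 stall=0 (-) EX@6 MEM@7 WB@8
I4 add r5 <- r4,r1: IF@5 ID@6 stall=0 (-) EX@7 MEM@8 WB@9
I5 add r4 <- r2,r3: IF@6 ID@7 stall=1 (RAW on I3.r3 (WB@8)) EX@9 MEM@10 WB@11
I6 add r5 <- r4,r2: IF@7 ID@9 stall=2 (RAW on I5.r4 (WB@11)) EX@12 MEM@13 WB@14

Answer: 5 6 7 8 9 11 14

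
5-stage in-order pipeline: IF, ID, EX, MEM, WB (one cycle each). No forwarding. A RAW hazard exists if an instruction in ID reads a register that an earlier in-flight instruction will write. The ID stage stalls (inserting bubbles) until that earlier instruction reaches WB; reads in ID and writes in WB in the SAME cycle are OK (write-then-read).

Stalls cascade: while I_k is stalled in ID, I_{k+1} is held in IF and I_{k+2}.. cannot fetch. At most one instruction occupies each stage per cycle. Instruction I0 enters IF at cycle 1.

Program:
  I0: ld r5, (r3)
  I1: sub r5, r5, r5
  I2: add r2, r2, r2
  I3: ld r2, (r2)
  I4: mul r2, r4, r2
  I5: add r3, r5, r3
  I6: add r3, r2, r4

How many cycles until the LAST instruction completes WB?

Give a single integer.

I0 ld r5 <- r3: IF@1 ID@2 stall=0 (-) EX@3 MEM@4 WB@5
I1 sub r5 <- r5,r5: IF@2 ID@3 stall=2 (RAW on I0.r5 (WB@5)) EX@6 MEM@7 WB@8
I2 add r2 <- r2,r2: IF@3 ID@6 stall=0 (-) EX@7 MEM@8 WB@9
I3 ld r2 <- r2: IF@6 ID@7 stall=2 (RAW on I2.r2 (WB@9)) EX@10 MEM@11 WB@12
I4 mul r2 <- r4,r2: IF@7 ID@10 stall=2 (RAW on I3.r2 (WB@12)) EX@13 MEM@14 WB@15
I5 add r3 <- r5,r3: IF@10 ID@13 stall=0 (-) EX@14 MEM@15 WB@16
I6 add r3 <- r2,r4: IF@13 ID@14 stall=1 (RAW on I4.r2 (WB@15)) EX@16 MEM@17 WB@18

Answer: 18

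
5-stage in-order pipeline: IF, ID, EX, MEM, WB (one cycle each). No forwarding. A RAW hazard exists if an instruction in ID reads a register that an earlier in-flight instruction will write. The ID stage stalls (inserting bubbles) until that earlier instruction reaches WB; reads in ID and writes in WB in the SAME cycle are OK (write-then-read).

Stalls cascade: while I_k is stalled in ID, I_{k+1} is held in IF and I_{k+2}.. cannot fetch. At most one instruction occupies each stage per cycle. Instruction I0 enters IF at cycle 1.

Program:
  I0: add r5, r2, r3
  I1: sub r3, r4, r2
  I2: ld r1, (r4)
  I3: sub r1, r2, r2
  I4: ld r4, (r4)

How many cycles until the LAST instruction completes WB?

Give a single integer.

I0 add r5 <- r2,r3: IF@1 ID@2 stall=0 (-) EX@3 MEM@4 WB@5
I1 sub r3 <- r4,r2: IF@2 ID@3 stall=0 (-) EX@4 MEM@5 WB@6
I2 ld r1 <- r4: IF@3 ID@4 stall=0 (-) EX@5 MEM@6 WB@7
I3 sub r1 <- r2,r2: IF@4 ID@5 stall=0 (-) EX@6 MEM@7 WB@8
I4 ld r4 <- r4: IF@5 ID@6 stall=0 (-) EX@7 MEM@8 WB@9

Answer: 9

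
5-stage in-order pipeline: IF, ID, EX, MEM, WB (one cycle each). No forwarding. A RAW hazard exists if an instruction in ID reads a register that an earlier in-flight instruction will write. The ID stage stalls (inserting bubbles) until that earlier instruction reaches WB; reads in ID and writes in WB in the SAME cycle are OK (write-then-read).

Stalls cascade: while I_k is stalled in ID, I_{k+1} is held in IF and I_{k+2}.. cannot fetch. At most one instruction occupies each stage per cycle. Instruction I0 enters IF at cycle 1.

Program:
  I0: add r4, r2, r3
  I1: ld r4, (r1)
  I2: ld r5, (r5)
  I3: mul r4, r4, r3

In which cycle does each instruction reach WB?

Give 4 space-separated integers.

I0 add r4 <- r2,r3: IF@1 ID@2 stall=0 (-) EX@3 MEM@4 WB@5
I1 ld r4 <- r1: IF@2 ID@3 stall=0 (-) EX@4 MEM@5 WB@6
I2 ld r5 <- r5: IF@3 ID@4 stall=0 (-) EX@5 MEM@6 WB@7
I3 mul r4 <- r4,r3: IF@4 ID@5 stall=1 (RAW on I1.r4 (WB@6)) EX@7 MEM@8 WB@9

Answer: 5 6 7 9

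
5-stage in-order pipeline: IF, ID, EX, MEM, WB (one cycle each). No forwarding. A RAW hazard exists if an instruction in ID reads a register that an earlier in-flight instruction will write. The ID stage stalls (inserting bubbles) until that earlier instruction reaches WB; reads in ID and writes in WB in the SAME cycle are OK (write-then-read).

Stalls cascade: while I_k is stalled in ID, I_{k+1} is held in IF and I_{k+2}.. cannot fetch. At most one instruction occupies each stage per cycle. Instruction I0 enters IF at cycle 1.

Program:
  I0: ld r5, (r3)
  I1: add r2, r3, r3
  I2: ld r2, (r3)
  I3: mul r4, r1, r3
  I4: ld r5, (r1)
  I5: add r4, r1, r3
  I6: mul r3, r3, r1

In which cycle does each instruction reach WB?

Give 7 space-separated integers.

I0 ld r5 <- r3: IF@1 ID@2 stall=0 (-) EX@3 MEM@4 WB@5
I1 add r2 <- r3,r3: IF@2 ID@3 stall=0 (-) EX@4 MEM@5 WB@6
I2 ld r2 <- r3: IF@3 ID@4 stall=0 (-) EX@5 MEM@6 WB@7
I3 mul r4 <- r1,r3: IF@4 ID@5 stall=0 (-) EX@6 MEM@7 WB@8
I4 ld r5 <- r1: IF@5 ID@6 stall=0 (-) EX@7 MEM@8 WB@9
I5 add r4 <- r1,r3: IF@6 ID@7 stall=0 (-) EX@8 MEM@9 WB@10
I6 mul r3 <- r3,r1: IF@7 ID@8 stall=0 (-) EX@9 MEM@10 WB@11

Answer: 5 6 7 8 9 10 11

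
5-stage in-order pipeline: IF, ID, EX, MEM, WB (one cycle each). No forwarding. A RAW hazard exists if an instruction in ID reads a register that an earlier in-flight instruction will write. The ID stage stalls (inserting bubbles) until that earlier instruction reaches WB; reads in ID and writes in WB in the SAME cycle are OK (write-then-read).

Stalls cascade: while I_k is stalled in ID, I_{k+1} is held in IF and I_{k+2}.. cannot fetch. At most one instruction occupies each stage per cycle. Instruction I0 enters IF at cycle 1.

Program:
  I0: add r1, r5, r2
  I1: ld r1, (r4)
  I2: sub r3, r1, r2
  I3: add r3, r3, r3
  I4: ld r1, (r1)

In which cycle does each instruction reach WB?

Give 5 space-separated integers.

Answer: 5 6 9 12 13

Derivation:
I0 add r1 <- r5,r2: IF@1 ID@2 stall=0 (-) EX@3 MEM@4 WB@5
I1 ld r1 <- r4: IF@2 ID@3 stall=0 (-) EX@4 MEM@5 WB@6
I2 sub r3 <- r1,r2: IF@3 ID@4 stall=2 (RAW on I1.r1 (WB@6)) EX@7 MEM@8 WB@9
I3 add r3 <- r3,r3: IF@4 ID@7 stall=2 (RAW on I2.r3 (WB@9)) EX@10 MEM@11 WB@12
I4 ld r1 <- r1: IF@7 ID@10 stall=0 (-) EX@11 MEM@12 WB@13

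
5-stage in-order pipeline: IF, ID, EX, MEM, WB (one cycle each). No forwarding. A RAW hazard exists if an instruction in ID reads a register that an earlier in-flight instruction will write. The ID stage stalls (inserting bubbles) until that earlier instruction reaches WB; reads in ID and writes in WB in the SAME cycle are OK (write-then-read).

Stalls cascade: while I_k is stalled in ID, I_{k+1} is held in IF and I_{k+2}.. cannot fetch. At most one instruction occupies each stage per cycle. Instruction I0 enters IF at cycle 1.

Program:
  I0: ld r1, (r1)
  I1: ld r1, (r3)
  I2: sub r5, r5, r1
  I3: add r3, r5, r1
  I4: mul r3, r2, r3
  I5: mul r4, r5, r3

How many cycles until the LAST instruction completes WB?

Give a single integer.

Answer: 18

Derivation:
I0 ld r1 <- r1: IF@1 ID@2 stall=0 (-) EX@3 MEM@4 WB@5
I1 ld r1 <- r3: IF@2 ID@3 stall=0 (-) EX@4 MEM@5 WB@6
I2 sub r5 <- r5,r1: IF@3 ID@4 stall=2 (RAW on I1.r1 (WB@6)) EX@7 MEM@8 WB@9
I3 add r3 <- r5,r1: IF@4 ID@7 stall=2 (RAW on I2.r5 (WB@9)) EX@10 MEM@11 WB@12
I4 mul r3 <- r2,r3: IF@7 ID@10 stall=2 (RAW on I3.r3 (WB@12)) EX@13 MEM@14 WB@15
I5 mul r4 <- r5,r3: IF@10 ID@13 stall=2 (RAW on I4.r3 (WB@15)) EX@16 MEM@17 WB@18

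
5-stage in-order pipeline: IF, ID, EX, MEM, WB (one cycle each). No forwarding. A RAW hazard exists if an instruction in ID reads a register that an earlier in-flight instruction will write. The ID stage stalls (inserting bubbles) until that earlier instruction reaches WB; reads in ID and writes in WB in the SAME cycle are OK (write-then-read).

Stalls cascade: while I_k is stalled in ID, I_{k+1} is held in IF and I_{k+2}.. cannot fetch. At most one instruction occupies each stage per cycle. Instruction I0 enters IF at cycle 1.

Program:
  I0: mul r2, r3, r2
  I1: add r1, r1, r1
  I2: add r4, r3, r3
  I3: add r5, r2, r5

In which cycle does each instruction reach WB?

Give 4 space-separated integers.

Answer: 5 6 7 8

Derivation:
I0 mul r2 <- r3,r2: IF@1 ID@2 stall=0 (-) EX@3 MEM@4 WB@5
I1 add r1 <- r1,r1: IF@2 ID@3 stall=0 (-) EX@4 MEM@5 WB@6
I2 add r4 <- r3,r3: IF@3 ID@4 stall=0 (-) EX@5 MEM@6 WB@7
I3 add r5 <- r2,r5: IF@4 ID@5 stall=0 (-) EX@6 MEM@7 WB@8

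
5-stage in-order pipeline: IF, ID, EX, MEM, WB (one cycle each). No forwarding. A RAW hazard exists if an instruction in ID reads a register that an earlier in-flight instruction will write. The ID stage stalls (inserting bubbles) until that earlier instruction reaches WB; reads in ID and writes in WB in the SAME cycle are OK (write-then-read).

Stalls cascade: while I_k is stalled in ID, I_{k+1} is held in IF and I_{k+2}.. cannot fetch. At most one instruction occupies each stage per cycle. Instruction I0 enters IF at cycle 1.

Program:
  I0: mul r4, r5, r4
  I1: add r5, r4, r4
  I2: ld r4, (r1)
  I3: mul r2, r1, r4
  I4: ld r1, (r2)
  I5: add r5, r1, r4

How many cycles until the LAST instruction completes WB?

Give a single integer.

Answer: 18

Derivation:
I0 mul r4 <- r5,r4: IF@1 ID@2 stall=0 (-) EX@3 MEM@4 WB@5
I1 add r5 <- r4,r4: IF@2 ID@3 stall=2 (RAW on I0.r4 (WB@5)) EX@6 MEM@7 WB@8
I2 ld r4 <- r1: IF@3 ID@6 stall=0 (-) EX@7 MEM@8 WB@9
I3 mul r2 <- r1,r4: IF@6 ID@7 stall=2 (RAW on I2.r4 (WB@9)) EX@10 MEM@11 WB@12
I4 ld r1 <- r2: IF@7 ID@10 stall=2 (RAW on I3.r2 (WB@12)) EX@13 MEM@14 WB@15
I5 add r5 <- r1,r4: IF@10 ID@13 stall=2 (RAW on I4.r1 (WB@15)) EX@16 MEM@17 WB@18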